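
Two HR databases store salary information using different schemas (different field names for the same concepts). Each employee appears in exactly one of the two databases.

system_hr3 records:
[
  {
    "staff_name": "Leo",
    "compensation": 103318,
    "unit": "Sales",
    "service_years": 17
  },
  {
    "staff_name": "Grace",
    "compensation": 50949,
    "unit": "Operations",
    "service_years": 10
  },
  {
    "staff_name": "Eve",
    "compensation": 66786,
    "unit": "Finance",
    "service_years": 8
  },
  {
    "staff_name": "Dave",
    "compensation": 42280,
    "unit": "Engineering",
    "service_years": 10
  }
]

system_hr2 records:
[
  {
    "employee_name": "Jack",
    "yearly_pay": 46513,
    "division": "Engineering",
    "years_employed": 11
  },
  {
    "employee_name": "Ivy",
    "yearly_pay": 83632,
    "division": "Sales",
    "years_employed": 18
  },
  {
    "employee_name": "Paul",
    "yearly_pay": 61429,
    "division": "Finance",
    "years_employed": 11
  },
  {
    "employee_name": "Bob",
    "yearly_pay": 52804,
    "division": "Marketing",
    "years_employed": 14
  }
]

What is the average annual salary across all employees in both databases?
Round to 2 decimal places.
63463.88

Schema mapping: "compensation" (system_hr3) = "yearly_pay" (system_hr2) = annual salary

All salaries: [103318, 50949, 66786, 42280, 46513, 83632, 61429, 52804]
Sum: 507711
Count: 8
Average: 507711 / 8 = 63463.88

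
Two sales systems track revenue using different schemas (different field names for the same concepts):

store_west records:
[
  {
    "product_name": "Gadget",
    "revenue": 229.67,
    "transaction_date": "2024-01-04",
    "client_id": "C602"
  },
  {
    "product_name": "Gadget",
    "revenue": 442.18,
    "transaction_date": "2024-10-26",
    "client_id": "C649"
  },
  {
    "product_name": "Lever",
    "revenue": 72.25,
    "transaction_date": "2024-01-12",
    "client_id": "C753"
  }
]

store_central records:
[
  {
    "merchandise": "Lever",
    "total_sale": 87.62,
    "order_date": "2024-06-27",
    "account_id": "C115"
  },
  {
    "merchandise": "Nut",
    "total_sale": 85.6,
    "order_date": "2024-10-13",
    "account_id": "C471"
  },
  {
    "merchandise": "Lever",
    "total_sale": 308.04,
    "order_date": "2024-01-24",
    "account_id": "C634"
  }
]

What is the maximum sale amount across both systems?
442.18

Reconcile: "revenue" (store_west) = "total_sale" (store_central) = sale amount

Maximum in store_west: 442.18
Maximum in store_central: 308.04

Overall maximum: max(442.18, 308.04) = 442.18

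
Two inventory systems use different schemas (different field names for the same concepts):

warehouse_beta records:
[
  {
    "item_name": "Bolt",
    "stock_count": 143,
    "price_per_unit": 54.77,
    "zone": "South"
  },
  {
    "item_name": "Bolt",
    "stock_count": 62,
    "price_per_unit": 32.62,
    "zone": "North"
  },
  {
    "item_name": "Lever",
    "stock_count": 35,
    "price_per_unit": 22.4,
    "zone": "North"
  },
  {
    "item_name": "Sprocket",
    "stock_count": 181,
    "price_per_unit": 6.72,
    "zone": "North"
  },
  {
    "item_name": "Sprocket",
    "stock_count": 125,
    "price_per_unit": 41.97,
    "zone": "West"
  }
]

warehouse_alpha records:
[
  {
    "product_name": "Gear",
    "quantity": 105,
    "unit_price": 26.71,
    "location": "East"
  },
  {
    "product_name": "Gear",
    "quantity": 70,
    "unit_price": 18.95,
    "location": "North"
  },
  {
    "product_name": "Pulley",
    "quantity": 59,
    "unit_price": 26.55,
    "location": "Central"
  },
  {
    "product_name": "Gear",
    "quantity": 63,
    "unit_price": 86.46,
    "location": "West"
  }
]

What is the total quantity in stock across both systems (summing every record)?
843

To reconcile these schemas, identify the field holding the quantity in stock in each system:
1. In warehouse_beta it is "stock_count"
2. In warehouse_alpha it is "quantity"

From warehouse_beta: 143 + 62 + 35 + 181 + 125 = 546
From warehouse_alpha: 105 + 70 + 59 + 63 = 297

Total: 546 + 297 = 843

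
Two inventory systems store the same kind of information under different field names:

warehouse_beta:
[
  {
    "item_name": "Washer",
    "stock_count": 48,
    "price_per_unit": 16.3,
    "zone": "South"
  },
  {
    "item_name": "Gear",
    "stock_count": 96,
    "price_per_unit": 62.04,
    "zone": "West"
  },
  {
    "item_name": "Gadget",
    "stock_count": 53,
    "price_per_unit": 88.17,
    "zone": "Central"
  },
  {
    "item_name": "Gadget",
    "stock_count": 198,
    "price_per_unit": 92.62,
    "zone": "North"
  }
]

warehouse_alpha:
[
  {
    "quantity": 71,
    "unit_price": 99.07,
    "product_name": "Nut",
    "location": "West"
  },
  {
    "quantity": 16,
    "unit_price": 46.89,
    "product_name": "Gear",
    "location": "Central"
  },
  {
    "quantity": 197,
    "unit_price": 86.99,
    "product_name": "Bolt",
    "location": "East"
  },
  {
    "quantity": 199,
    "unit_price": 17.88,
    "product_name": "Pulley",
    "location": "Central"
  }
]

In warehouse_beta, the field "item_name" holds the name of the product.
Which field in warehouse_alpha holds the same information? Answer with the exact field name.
product_name

In warehouse_beta, "item_name" holds the name of the product.
The fields in warehouse_alpha are: "quantity", "unit_price", "product_name", "location".
"product_name" is the match: the name refers to the same concept and its values are product-name strings (e.g. 'Bolt', 'Gear').
The other fields ("quantity", "unit_price", "location") hold different kinds of data.

So "item_name" in warehouse_beta corresponds to "product_name" in warehouse_alpha.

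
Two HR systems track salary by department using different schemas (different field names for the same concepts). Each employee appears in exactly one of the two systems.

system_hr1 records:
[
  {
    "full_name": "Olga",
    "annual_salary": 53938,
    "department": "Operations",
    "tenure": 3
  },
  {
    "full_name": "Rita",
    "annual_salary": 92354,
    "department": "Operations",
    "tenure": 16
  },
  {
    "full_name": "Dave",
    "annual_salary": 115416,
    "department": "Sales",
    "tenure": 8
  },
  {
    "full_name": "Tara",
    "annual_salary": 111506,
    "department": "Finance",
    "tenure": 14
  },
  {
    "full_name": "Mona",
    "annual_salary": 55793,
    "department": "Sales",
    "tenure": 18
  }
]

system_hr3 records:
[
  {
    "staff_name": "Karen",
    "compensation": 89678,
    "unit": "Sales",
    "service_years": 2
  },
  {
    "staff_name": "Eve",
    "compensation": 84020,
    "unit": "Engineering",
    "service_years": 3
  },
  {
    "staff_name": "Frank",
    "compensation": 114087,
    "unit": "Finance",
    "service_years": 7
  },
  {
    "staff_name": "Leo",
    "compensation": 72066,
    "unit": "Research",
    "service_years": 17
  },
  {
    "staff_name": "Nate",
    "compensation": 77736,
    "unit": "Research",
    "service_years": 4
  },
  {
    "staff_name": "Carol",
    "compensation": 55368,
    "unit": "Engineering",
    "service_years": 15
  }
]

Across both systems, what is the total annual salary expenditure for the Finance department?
225593

Schema mappings:
- "department" (system_hr1) = "unit" (system_hr3) = department
- "annual_salary" (system_hr1) = "compensation" (system_hr3) = salary

Finance salaries from system_hr1: 111506
Finance salaries from system_hr3: 114087

Total: 111506 + 114087 = 225593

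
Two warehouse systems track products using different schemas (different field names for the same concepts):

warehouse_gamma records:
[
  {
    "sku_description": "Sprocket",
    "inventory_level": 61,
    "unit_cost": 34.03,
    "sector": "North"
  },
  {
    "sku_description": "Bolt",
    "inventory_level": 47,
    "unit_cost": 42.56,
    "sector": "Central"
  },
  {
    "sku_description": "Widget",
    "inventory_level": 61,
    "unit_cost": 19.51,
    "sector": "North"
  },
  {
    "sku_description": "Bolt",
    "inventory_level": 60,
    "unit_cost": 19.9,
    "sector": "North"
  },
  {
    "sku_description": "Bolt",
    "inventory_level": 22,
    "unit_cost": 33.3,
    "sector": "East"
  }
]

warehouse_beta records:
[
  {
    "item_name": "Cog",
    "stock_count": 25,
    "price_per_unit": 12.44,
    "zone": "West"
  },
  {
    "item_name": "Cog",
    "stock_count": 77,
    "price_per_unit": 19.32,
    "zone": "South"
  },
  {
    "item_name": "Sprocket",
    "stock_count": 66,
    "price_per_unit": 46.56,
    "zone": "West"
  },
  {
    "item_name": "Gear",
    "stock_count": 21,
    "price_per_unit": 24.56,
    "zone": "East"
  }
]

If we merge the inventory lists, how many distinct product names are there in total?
5

Schema mapping: "sku_description" (warehouse_gamma) = "item_name" (warehouse_beta) = product name

Products in warehouse_gamma: ['Bolt', 'Sprocket', 'Widget']
Products in warehouse_beta: ['Cog', 'Gear', 'Sprocket']

Union (unique products): ['Bolt', 'Cog', 'Gear', 'Sprocket', 'Widget']
Count: 5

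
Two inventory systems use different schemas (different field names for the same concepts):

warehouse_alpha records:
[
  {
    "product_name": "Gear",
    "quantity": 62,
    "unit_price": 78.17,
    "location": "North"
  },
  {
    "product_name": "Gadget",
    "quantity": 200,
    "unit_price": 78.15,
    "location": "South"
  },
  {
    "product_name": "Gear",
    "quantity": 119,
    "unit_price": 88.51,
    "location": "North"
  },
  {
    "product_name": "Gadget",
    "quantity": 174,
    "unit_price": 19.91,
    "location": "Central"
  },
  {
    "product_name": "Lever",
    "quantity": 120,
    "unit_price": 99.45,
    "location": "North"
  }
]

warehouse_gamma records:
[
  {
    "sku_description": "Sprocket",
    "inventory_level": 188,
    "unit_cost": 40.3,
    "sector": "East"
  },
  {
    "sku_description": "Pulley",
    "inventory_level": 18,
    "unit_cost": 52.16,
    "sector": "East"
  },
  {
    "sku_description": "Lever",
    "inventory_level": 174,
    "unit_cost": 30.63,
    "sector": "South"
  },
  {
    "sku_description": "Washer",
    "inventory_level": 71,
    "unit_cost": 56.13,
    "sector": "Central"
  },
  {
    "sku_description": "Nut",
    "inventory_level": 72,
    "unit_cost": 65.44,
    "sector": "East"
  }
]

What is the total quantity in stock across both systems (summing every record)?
1198

To reconcile these schemas, identify the field holding the quantity in stock in each system:
1. In warehouse_alpha it is "quantity"
2. In warehouse_gamma it is "inventory_level"

From warehouse_alpha: 62 + 200 + 119 + 174 + 120 = 675
From warehouse_gamma: 188 + 18 + 174 + 71 + 72 = 523

Total: 675 + 523 = 1198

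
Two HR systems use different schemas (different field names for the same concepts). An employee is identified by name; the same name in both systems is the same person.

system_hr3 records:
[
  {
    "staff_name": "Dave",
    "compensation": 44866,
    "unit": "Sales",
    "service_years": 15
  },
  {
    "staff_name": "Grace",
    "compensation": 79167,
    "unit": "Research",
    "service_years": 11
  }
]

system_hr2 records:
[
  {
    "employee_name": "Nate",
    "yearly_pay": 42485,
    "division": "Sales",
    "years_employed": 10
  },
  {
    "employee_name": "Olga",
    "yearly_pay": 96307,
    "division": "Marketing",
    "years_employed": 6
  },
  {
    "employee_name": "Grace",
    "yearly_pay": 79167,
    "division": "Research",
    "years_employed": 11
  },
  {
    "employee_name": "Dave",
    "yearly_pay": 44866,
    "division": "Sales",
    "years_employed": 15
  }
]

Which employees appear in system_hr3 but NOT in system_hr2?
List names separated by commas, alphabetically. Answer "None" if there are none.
None

Schema mapping: "staff_name" (system_hr3) = "employee_name" (system_hr2) = employee name

Names in system_hr3: ['Dave', 'Grace']
Names in system_hr2: ['Dave', 'Grace', 'Nate', 'Olga']

In system_hr3 but not system_hr2: None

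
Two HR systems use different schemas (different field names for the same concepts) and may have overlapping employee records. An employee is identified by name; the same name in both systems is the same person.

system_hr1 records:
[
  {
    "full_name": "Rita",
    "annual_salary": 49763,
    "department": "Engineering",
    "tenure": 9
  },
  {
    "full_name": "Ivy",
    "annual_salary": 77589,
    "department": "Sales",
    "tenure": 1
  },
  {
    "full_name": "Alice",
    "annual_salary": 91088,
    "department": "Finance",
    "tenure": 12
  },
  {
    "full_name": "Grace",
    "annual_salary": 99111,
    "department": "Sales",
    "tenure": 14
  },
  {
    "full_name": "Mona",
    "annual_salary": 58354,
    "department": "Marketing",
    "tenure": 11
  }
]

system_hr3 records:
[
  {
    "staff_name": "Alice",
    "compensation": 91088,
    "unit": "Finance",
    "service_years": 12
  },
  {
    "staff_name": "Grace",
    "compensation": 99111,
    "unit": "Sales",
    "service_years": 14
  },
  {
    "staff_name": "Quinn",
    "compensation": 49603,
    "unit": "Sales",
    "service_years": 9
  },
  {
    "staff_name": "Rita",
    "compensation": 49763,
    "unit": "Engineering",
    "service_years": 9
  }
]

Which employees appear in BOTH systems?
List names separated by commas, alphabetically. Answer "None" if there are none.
Alice, Grace, Rita

Schema mapping: "full_name" (system_hr1) = "staff_name" (system_hr3) = employee name

Names in system_hr1: ['Alice', 'Grace', 'Ivy', 'Mona', 'Rita']
Names in system_hr3: ['Alice', 'Grace', 'Quinn', 'Rita']

Intersection: ['Alice', 'Grace', 'Rita']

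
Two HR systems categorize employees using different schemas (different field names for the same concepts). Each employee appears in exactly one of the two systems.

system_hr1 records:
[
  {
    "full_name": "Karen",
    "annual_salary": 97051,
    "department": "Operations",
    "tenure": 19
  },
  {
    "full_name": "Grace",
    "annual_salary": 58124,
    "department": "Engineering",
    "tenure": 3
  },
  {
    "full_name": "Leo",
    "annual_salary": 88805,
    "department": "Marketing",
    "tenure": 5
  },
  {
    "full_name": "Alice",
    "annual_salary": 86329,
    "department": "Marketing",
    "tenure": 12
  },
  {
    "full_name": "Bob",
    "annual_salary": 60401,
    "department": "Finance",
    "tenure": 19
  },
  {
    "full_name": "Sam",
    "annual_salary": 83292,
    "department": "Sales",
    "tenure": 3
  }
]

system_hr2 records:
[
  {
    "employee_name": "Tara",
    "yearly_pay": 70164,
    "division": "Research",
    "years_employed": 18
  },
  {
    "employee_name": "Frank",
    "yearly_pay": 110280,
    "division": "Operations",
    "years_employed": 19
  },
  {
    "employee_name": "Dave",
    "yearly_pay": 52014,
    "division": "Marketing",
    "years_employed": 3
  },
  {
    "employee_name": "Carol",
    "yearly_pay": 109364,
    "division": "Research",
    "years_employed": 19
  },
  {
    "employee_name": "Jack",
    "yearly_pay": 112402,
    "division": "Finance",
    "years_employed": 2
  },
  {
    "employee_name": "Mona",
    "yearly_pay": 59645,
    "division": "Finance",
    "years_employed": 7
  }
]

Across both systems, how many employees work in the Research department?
2

Schema mapping: "department" (system_hr1) = "division" (system_hr2) = department

Research employees in system_hr1: 0
Research employees in system_hr2: 2

Total in Research: 0 + 2 = 2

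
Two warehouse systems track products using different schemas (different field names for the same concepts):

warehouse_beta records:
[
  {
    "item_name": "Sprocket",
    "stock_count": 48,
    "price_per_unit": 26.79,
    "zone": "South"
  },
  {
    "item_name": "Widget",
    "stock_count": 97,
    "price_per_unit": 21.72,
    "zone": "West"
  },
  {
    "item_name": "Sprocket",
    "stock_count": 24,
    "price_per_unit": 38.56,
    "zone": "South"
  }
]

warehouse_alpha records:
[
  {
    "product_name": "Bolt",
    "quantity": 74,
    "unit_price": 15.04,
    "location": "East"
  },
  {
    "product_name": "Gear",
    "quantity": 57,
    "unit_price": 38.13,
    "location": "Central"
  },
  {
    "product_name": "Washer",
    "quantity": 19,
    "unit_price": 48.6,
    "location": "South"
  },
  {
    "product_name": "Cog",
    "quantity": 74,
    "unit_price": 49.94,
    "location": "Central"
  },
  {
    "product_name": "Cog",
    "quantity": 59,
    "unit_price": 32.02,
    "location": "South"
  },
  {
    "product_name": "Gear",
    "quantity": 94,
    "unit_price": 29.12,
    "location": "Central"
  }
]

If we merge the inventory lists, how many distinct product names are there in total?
6

Schema mapping: "item_name" (warehouse_beta) = "product_name" (warehouse_alpha) = product name

Products in warehouse_beta: ['Sprocket', 'Widget']
Products in warehouse_alpha: ['Bolt', 'Cog', 'Gear', 'Washer']

Union (unique products): ['Bolt', 'Cog', 'Gear', 'Sprocket', 'Washer', 'Widget']
Count: 6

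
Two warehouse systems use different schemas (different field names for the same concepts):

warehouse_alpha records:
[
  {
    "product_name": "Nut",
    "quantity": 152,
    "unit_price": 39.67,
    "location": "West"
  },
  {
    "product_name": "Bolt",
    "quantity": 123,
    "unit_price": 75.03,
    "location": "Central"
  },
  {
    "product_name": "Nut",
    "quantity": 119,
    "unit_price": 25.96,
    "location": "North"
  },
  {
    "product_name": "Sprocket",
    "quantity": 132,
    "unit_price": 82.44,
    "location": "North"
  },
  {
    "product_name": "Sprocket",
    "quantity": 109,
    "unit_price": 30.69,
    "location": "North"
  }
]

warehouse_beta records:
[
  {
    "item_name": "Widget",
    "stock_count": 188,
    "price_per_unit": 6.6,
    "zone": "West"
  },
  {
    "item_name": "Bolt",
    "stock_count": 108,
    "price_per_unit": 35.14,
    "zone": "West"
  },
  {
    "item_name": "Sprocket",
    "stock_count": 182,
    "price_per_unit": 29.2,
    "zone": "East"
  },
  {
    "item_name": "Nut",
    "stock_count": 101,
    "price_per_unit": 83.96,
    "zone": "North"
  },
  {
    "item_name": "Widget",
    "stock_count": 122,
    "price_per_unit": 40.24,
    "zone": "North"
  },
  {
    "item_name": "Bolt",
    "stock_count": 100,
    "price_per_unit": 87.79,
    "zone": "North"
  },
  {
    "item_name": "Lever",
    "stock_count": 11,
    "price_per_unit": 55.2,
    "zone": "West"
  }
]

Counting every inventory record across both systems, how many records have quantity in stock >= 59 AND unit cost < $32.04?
4

Schema mappings:
- "quantity" (warehouse_alpha) = "stock_count" (warehouse_beta) = quantity
- "unit_price" (warehouse_alpha) = "price_per_unit" (warehouse_beta) = unit cost

Records meeting both conditions in warehouse_alpha: 2
Records meeting both conditions in warehouse_beta: 2

Total: 2 + 2 = 4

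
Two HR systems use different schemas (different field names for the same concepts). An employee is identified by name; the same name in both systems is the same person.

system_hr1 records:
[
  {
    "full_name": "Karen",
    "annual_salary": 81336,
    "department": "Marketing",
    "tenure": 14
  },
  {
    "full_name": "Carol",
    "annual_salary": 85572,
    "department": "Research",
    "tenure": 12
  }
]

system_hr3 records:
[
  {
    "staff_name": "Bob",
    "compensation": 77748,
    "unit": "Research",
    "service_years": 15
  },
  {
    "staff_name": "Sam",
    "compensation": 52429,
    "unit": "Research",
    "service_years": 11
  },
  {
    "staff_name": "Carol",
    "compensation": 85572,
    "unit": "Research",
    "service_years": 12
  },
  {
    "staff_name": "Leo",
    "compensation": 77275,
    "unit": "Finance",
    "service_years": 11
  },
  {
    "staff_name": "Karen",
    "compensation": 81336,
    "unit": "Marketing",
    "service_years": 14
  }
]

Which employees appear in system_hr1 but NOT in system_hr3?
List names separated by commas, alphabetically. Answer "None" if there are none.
None

Schema mapping: "full_name" (system_hr1) = "staff_name" (system_hr3) = employee name

Names in system_hr1: ['Carol', 'Karen']
Names in system_hr3: ['Bob', 'Carol', 'Karen', 'Leo', 'Sam']

In system_hr1 but not system_hr3: None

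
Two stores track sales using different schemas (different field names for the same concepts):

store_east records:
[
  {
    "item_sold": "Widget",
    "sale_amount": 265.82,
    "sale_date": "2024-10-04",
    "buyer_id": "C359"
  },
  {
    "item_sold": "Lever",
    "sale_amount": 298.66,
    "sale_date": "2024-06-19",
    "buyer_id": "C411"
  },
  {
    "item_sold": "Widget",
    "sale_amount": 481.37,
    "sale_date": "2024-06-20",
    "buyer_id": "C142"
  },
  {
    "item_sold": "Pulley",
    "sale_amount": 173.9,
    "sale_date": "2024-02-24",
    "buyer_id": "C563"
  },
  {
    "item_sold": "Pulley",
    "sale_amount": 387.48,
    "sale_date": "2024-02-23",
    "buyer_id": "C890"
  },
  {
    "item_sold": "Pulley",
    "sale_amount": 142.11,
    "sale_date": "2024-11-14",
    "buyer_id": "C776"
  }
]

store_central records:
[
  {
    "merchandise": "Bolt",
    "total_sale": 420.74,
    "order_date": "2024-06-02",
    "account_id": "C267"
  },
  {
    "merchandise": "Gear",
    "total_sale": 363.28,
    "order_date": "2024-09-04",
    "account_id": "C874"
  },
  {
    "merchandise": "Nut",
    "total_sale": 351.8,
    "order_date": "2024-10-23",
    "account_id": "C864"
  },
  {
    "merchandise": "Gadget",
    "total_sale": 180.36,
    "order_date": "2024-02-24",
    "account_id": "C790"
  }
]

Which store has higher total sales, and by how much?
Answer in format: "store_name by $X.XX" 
store_east by $433.16

Schema mapping: "sale_amount" (store_east) = "total_sale" (store_central) = sale amount

Total for store_east: 1749.34
Total for store_central: 1316.18

Difference: |1749.34 - 1316.18| = 433.16
store_east has higher sales by $433.16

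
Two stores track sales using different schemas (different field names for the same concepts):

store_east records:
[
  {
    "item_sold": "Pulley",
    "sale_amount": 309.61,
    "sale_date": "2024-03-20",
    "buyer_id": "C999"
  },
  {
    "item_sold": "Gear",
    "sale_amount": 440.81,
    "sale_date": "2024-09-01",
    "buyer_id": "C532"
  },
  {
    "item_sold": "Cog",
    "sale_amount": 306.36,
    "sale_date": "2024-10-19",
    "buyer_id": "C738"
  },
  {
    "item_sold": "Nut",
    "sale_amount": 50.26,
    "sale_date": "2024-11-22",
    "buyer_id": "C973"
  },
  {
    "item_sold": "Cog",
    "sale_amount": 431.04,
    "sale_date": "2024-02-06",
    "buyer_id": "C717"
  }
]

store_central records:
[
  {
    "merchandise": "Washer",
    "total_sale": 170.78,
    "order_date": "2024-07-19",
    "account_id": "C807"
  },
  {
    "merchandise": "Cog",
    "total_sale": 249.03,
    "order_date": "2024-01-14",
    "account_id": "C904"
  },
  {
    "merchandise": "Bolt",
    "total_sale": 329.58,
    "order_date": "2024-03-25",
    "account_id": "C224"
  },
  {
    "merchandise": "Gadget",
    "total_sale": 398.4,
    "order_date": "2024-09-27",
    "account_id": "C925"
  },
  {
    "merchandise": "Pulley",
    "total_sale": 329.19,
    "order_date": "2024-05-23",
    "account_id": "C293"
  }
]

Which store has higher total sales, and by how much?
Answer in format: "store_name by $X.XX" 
store_east by $61.10

Schema mapping: "sale_amount" (store_east) = "total_sale" (store_central) = sale amount

Total for store_east: 1538.08
Total for store_central: 1476.98

Difference: |1538.08 - 1476.98| = 61.10
store_east has higher sales by $61.10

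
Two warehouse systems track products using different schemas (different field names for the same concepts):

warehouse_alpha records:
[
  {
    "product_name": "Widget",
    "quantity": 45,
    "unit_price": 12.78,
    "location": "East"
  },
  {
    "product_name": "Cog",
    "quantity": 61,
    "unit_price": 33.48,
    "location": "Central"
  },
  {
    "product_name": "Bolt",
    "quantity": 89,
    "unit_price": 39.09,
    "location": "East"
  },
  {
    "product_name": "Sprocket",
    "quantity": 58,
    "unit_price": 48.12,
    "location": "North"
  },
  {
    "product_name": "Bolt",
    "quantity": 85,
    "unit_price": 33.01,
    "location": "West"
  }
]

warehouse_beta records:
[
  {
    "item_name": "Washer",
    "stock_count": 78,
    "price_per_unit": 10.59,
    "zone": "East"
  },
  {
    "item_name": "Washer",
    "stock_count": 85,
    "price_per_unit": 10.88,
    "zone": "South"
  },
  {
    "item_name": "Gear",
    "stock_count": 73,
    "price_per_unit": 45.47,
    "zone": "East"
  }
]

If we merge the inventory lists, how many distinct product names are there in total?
6

Schema mapping: "product_name" (warehouse_alpha) = "item_name" (warehouse_beta) = product name

Products in warehouse_alpha: ['Bolt', 'Cog', 'Sprocket', 'Widget']
Products in warehouse_beta: ['Gear', 'Washer']

Union (unique products): ['Bolt', 'Cog', 'Gear', 'Sprocket', 'Washer', 'Widget']
Count: 6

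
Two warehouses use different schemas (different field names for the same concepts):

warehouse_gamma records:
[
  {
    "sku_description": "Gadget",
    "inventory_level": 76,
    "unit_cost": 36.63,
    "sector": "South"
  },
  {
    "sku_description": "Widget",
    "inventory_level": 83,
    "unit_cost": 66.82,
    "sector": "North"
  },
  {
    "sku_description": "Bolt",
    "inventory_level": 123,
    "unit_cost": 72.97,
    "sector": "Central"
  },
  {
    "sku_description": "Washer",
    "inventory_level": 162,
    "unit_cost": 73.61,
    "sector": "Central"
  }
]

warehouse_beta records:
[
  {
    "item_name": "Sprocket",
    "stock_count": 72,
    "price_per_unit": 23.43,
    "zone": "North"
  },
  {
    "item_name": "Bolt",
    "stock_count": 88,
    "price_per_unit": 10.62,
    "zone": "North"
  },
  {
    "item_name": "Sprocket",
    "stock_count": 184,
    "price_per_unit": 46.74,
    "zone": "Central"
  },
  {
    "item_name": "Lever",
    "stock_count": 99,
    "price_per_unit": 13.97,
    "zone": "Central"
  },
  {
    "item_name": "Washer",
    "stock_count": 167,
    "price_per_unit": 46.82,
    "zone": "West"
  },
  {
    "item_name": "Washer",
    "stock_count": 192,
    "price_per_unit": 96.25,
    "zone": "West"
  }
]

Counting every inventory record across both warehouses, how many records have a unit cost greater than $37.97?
6

Schema mapping: "unit_cost" (warehouse_gamma) = "price_per_unit" (warehouse_beta) = unit cost

Records > $37.97 in warehouse_gamma: 3
Records > $37.97 in warehouse_beta: 3

Total count: 3 + 3 = 6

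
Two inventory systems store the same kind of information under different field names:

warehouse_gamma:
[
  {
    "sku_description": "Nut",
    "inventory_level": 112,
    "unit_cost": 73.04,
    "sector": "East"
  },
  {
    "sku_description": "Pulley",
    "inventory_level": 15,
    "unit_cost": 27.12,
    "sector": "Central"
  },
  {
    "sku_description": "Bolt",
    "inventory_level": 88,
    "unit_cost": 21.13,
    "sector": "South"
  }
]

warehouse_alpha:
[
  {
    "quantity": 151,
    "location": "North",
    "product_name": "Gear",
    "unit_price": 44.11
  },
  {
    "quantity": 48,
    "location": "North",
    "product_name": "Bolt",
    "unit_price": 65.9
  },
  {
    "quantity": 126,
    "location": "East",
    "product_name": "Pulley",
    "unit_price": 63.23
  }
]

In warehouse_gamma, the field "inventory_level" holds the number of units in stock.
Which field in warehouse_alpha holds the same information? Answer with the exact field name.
quantity

In warehouse_gamma, "inventory_level" holds the number of units in stock.
The fields in warehouse_alpha are: "quantity", "location", "product_name", "unit_price".
"quantity" is the match: the name refers to the same concept and its values are whole-number counts (e.g. 151, 48).
The other fields ("location", "product_name", "unit_price") hold different kinds of data.

So "inventory_level" in warehouse_gamma corresponds to "quantity" in warehouse_alpha.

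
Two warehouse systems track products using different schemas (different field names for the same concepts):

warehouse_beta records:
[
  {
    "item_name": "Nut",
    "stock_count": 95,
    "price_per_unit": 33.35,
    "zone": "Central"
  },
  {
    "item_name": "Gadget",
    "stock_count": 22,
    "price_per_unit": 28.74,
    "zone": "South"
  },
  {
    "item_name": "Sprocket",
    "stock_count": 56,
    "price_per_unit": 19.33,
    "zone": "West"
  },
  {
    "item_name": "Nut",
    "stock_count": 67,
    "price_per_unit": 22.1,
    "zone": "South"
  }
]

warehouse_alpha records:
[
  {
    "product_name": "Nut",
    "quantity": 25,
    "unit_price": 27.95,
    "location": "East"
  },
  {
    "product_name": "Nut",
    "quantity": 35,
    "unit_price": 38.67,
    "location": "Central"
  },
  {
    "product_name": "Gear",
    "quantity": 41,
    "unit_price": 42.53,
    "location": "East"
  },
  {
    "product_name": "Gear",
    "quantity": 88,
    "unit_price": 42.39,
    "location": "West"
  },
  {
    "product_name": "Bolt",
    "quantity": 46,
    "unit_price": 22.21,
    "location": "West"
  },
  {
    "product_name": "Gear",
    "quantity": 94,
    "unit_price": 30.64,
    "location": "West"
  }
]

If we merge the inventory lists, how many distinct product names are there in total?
5

Schema mapping: "item_name" (warehouse_beta) = "product_name" (warehouse_alpha) = product name

Products in warehouse_beta: ['Gadget', 'Nut', 'Sprocket']
Products in warehouse_alpha: ['Bolt', 'Gear', 'Nut']

Union (unique products): ['Bolt', 'Gadget', 'Gear', 'Nut', 'Sprocket']
Count: 5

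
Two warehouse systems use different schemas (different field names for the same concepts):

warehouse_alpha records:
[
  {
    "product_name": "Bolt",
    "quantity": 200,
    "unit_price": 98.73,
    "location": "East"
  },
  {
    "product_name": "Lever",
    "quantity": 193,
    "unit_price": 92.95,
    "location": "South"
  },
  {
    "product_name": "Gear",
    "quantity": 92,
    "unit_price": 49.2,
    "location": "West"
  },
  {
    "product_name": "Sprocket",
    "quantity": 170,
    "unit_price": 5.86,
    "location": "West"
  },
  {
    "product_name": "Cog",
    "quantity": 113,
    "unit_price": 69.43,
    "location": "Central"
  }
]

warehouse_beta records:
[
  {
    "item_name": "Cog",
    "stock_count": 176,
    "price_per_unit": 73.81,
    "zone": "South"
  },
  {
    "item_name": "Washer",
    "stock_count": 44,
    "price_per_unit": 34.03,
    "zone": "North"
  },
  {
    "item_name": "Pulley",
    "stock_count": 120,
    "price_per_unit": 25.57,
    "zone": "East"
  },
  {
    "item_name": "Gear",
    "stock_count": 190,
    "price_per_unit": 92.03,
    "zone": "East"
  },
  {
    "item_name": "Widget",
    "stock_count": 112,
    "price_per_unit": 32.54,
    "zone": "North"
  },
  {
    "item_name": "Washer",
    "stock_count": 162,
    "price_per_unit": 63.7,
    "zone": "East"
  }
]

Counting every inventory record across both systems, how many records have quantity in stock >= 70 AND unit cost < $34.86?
3

Schema mappings:
- "quantity" (warehouse_alpha) = "stock_count" (warehouse_beta) = quantity
- "unit_price" (warehouse_alpha) = "price_per_unit" (warehouse_beta) = unit cost

Records meeting both conditions in warehouse_alpha: 1
Records meeting both conditions in warehouse_beta: 2

Total: 1 + 2 = 3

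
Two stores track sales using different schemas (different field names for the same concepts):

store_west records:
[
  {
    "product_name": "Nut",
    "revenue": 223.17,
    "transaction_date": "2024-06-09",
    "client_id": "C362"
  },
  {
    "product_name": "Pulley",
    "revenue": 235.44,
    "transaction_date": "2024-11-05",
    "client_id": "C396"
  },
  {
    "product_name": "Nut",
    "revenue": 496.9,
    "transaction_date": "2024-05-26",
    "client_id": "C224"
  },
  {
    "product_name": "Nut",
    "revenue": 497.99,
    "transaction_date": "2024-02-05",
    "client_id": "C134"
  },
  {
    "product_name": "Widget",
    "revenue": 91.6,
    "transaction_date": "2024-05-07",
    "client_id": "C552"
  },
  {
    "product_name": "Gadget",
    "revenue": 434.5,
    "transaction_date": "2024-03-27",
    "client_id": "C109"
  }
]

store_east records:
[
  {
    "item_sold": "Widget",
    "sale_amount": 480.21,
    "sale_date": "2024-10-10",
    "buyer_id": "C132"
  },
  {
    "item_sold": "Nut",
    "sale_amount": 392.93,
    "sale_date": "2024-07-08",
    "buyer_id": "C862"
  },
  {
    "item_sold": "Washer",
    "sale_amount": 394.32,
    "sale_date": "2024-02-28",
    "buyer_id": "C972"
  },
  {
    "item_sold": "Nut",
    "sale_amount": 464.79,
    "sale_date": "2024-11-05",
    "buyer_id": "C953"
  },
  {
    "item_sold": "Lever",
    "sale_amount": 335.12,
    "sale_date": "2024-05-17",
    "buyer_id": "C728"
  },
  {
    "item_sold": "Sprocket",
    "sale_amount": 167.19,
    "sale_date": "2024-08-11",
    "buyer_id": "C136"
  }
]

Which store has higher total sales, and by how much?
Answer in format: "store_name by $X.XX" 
store_east by $254.96

Schema mapping: "revenue" (store_west) = "sale_amount" (store_east) = sale amount

Total for store_west: 1979.60
Total for store_east: 2234.56

Difference: |1979.60 - 2234.56| = 254.96
store_east has higher sales by $254.96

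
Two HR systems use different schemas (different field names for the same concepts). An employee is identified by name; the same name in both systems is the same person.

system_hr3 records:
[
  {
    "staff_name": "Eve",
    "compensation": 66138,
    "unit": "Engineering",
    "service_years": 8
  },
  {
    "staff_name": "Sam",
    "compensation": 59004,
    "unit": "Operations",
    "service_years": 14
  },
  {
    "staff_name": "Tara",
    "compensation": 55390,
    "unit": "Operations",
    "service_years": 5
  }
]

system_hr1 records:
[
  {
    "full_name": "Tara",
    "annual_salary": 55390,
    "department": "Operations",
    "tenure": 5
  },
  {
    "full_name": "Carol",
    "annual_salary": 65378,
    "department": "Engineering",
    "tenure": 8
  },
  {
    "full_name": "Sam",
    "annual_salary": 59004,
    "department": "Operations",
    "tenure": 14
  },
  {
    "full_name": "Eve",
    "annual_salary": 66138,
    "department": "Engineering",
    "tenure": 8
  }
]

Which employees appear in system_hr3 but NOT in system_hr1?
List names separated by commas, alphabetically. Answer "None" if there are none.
None

Schema mapping: "staff_name" (system_hr3) = "full_name" (system_hr1) = employee name

Names in system_hr3: ['Eve', 'Sam', 'Tara']
Names in system_hr1: ['Carol', 'Eve', 'Sam', 'Tara']

In system_hr3 but not system_hr1: None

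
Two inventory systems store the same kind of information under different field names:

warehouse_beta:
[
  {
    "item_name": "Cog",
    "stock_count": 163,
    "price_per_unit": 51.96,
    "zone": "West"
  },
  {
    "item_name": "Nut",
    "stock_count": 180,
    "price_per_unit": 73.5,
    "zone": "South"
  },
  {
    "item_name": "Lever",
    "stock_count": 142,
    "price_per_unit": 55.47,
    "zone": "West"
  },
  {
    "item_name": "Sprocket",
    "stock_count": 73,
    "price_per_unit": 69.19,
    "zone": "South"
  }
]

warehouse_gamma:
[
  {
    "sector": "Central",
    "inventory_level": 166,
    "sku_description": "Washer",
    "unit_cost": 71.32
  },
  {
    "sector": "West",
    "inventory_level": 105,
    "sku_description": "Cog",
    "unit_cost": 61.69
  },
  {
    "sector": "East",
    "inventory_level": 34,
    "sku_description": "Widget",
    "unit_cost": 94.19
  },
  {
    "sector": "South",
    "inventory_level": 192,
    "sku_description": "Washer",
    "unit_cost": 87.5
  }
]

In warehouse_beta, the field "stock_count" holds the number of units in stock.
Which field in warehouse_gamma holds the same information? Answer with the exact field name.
inventory_level

In warehouse_beta, "stock_count" holds the number of units in stock.
The fields in warehouse_gamma are: "sector", "inventory_level", "sku_description", "unit_cost".
"inventory_level" is the match: the name refers to the same concept and its values are whole-number counts (e.g. 166, 105).
The other fields ("sector", "sku_description", "unit_cost") hold different kinds of data.

So "stock_count" in warehouse_beta corresponds to "inventory_level" in warehouse_gamma.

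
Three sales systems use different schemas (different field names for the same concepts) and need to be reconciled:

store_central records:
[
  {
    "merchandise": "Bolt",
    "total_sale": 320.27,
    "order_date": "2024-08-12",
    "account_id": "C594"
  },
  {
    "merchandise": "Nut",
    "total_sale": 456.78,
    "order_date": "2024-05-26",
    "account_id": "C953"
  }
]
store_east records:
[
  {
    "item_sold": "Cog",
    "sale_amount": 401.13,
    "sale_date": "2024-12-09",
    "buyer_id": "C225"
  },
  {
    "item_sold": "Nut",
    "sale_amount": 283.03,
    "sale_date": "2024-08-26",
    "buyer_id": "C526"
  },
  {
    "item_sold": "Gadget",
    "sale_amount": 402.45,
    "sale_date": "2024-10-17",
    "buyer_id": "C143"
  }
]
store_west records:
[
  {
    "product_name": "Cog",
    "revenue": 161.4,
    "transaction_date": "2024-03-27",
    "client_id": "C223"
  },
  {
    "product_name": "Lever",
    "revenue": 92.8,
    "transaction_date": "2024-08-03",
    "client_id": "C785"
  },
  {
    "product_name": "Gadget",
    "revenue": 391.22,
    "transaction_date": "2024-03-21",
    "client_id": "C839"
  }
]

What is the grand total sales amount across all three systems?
2509.08

Schema reconciliation - all amount fields map to sale amount:

store_central (total_sale): 777.05
store_east (sale_amount): 1086.61
store_west (revenue): 645.42

Grand total: 2509.08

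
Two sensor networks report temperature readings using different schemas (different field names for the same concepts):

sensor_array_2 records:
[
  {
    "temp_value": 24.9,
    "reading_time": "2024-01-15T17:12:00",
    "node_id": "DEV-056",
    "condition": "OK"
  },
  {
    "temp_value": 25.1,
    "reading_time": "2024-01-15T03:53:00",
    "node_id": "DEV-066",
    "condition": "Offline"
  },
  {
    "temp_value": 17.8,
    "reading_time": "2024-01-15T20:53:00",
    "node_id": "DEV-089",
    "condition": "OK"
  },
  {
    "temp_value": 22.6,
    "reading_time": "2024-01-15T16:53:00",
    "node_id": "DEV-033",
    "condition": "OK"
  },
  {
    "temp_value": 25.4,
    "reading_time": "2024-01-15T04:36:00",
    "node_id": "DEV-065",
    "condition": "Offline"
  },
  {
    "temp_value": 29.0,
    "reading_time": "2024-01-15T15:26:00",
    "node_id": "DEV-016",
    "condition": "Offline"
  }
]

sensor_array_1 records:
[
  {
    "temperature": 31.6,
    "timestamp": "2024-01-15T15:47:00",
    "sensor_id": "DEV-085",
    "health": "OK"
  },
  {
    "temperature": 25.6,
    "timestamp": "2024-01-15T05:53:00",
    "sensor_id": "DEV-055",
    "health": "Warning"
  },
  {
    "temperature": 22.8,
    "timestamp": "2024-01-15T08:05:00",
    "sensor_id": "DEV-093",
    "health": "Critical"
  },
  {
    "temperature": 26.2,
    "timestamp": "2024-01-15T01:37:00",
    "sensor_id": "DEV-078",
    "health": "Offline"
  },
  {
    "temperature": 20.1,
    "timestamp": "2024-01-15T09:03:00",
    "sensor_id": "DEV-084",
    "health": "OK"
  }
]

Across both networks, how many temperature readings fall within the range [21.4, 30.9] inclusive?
8

Schema mapping: "temp_value" (sensor_array_2) = "temperature" (sensor_array_1) = temperature

Readings in [21.4, 30.9] from sensor_array_2: 5
Readings in [21.4, 30.9] from sensor_array_1: 3

Total count: 5 + 3 = 8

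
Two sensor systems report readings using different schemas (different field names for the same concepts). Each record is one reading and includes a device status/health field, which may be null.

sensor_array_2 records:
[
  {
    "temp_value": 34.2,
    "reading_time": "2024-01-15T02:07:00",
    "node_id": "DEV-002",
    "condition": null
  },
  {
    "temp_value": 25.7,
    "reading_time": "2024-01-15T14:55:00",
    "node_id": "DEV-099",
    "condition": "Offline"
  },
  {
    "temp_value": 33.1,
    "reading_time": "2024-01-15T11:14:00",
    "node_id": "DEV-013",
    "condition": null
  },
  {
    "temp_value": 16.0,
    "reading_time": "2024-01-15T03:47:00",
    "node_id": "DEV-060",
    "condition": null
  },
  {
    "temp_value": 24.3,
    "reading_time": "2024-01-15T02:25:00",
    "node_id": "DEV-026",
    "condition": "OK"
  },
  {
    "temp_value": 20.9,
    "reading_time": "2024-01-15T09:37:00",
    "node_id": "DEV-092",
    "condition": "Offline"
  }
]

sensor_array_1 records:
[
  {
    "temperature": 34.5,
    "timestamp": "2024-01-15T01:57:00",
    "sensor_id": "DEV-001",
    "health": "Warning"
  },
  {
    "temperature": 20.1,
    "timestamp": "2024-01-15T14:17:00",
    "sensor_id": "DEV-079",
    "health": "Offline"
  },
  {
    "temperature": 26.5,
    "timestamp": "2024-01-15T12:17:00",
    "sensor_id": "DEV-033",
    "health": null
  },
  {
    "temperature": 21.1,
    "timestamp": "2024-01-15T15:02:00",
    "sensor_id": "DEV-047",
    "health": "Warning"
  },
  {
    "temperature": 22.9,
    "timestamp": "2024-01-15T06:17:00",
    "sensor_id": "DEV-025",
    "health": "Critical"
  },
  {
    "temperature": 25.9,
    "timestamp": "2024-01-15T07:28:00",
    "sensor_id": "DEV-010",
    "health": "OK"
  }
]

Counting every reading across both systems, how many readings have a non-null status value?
8

Schema mapping: "condition" (sensor_array_2) = "health" (sensor_array_1) = status

Non-null in sensor_array_2: 3
Non-null in sensor_array_1: 5

Total non-null: 3 + 5 = 8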